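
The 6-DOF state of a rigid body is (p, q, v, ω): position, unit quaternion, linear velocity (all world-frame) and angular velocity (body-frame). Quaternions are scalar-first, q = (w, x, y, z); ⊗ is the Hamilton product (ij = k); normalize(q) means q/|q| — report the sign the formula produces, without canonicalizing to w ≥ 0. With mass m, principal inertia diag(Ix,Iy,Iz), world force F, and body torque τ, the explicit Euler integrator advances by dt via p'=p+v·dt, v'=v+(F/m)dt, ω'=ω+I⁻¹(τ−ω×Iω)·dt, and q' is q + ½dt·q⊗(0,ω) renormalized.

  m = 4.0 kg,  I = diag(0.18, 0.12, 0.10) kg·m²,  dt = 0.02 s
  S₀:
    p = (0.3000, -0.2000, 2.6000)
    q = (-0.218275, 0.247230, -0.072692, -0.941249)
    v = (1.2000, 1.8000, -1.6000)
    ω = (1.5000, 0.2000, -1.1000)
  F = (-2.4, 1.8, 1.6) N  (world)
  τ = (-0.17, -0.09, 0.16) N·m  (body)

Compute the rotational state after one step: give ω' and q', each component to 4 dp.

(τ − ω×Iω)/I = (-0.9689, 0.3500, 1.7800)
ω' = ω + α·dt = (1.4806, 0.2070, -1.0644)
Hamilton product q⊗(0,ω) = (-1.3916805, -0.0592015, -1.1835755, 0.3985865)
q + ½dt·q⊗(0,ω), renormalized = (-0.2322, 0.2466, -0.0845, -0.9371)

ω' = (1.4806, 0.2070, -1.0644)
q' = (-0.2322, 0.2466, -0.0845, -0.9371)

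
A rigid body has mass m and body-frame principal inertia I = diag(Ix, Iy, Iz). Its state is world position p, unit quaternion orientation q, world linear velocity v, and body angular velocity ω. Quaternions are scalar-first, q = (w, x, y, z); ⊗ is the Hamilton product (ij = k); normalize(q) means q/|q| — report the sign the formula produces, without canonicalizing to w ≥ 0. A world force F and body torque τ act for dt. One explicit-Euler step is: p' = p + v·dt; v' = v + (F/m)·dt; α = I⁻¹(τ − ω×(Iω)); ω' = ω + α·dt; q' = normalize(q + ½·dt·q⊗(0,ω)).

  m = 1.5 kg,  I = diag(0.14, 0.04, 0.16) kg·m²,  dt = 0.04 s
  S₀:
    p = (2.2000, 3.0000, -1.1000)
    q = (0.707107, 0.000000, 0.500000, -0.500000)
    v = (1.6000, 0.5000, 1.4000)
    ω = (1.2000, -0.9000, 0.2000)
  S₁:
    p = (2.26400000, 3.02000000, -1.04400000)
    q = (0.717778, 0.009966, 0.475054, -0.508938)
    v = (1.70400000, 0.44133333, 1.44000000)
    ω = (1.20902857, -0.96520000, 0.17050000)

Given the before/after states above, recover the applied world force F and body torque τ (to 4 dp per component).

F = (3.9000, -2.2000, 1.5000)
τ = (0.0100, -0.0700, -0.0100)

Δω = ω₁−ω₀ = (0.00902857, -0.06520000, -0.02950000)
gyro term ω₀×Iω₀ = (-0.0216, -0.0048, 0.1080)
I·α + gyro = (0.0100, -0.0700, -0.0100)
velocity change Δv = (0.10400000, -0.05866667, 0.04000000)
applied force F = (3.9000, -2.2000, 1.5000)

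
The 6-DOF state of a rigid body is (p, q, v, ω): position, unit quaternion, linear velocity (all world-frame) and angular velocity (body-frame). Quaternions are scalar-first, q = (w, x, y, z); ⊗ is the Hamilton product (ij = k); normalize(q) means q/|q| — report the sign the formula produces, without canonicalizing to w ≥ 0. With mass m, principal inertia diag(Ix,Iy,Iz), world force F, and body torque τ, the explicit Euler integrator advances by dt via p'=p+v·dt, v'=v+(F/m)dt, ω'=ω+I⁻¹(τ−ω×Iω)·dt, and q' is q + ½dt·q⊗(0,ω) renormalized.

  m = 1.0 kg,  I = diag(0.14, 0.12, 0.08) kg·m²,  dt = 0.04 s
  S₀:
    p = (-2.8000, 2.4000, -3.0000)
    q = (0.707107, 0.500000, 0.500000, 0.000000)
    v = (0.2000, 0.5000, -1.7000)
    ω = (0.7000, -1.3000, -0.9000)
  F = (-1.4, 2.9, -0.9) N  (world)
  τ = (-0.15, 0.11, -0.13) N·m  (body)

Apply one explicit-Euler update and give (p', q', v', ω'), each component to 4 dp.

(τ − ω×Iω)/I = (-0.7371, 1.2317, -1.8525)
ω + α·dt = (0.6705, -1.2507, -0.9741)
Hamilton product q⊗(0,ω) = (0.3000000, 0.0449749, -0.4692391, -1.6363963)
q' = normalize(q + ½dt·q⊗(0,ω)) = (0.7127, 0.5006, 0.4903, -0.0327)
a = F/m = (-1.4000, 2.9000, -0.9000)
new position p' = (-2.7920, 2.4200, -3.0680)
v + (F/m)dt = (0.1440, 0.6160, -1.7360)

p' = (-2.7920, 2.4200, -3.0680)
q' = (0.7127, 0.5006, 0.4903, -0.0327)
v' = (0.1440, 0.6160, -1.7360)
ω' = (0.6705, -1.2507, -0.9741)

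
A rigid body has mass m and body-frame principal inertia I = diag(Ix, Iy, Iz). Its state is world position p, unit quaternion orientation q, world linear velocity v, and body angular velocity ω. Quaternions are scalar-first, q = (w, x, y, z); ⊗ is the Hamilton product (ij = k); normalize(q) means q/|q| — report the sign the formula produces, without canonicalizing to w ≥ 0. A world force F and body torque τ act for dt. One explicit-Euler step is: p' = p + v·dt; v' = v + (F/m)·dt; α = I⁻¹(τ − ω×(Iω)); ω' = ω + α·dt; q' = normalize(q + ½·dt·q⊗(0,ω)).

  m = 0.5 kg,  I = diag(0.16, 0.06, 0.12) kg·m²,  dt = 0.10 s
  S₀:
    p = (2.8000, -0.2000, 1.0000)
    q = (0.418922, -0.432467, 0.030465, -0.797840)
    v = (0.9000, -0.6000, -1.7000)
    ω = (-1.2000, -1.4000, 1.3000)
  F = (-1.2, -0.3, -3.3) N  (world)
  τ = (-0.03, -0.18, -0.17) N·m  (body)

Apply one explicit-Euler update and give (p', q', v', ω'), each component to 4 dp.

linear accel F/m = (-2.4000, -0.6000, -6.6000)
new position p' = (2.8900, -0.2600, 0.8300)
v + (F/m)dt = (0.6600, -0.6600, -2.3600)
gyro term ω×Iω = (-0.1092, -0.0624, -0.1680)
angular accel α = (0.4950, -1.9600, -0.0167)
new body rate ω' = (-1.1505, -1.5960, 1.2983)
Hamilton product q⊗(0,ω) = (0.5608826, -1.5800779, 0.9331243, 1.1866104)
q + ½dt·q⊗(0,ω), renormalized = (0.4441, -0.5082, 0.0766, -0.7339)

p' = (2.8900, -0.2600, 0.8300)
q' = (0.4441, -0.5082, 0.0766, -0.7339)
v' = (0.6600, -0.6600, -2.3600)
ω' = (-1.1505, -1.5960, 1.2983)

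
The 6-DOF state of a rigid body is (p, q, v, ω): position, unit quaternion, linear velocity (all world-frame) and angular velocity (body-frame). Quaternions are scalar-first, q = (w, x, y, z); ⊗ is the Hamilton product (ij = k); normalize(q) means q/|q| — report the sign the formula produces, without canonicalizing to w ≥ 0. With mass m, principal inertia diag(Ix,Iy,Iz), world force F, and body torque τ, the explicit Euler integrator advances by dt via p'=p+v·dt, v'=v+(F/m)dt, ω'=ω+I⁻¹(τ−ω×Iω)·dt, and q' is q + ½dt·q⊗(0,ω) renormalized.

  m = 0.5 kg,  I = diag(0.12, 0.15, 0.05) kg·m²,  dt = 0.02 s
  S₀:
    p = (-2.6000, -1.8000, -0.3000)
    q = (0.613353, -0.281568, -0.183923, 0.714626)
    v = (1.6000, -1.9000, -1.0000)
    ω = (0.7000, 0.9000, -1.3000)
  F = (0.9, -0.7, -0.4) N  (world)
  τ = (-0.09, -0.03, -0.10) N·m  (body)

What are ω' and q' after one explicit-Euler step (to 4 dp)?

ω' = (0.6655, 0.9045, -1.3476)
q' = (0.6262, -0.2813, -0.1770, 0.7053)

angular accel α = (-1.7250, 0.2247, -2.3780)
new body rate ω' = (0.6655, 0.9045, -1.3476)
Hamilton product q⊗(0,ω) = (1.2916421, 0.0252836, 0.6862175, -0.9220240)
q + ½dt·q⊗(0,ω), renormalized = (0.6262, -0.2813, -0.1770, 0.7053)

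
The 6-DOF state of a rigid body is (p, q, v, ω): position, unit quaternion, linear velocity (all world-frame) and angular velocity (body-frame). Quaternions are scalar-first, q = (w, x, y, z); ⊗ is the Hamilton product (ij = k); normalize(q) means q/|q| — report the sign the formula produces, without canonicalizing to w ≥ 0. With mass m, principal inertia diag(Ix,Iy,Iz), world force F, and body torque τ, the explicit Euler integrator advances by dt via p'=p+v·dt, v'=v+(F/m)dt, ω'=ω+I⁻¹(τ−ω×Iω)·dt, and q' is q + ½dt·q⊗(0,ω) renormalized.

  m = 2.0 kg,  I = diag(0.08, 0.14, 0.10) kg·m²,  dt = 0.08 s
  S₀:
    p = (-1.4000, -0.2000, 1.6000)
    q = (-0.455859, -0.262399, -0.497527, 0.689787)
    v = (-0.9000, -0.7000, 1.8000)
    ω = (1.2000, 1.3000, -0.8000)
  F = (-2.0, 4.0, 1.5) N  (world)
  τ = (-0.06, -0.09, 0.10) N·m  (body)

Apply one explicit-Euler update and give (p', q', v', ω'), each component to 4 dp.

ω×(Iω) gyroscopic = (0.0416, 0.0192, 0.0936)
α = I⁻¹(τ − ω×Iω) = (-1.2700, -0.7800, 0.0640)
ω + α·dt = (1.0984, 1.2376, -0.7949)
Hamilton product q⊗(0,ω) = (1.5134935, -1.0457323, 0.0252085, 0.6206009)
q + ½dt·q⊗(0,ω), renormalized = (-0.3941, -0.3033, -0.4950, 0.7125)
new position p' = (-1.4720, -0.2560, 1.7440)
new velocity v' = (-0.9800, -0.5400, 1.8600)

p' = (-1.4720, -0.2560, 1.7440)
q' = (-0.3941, -0.3033, -0.4950, 0.7125)
v' = (-0.9800, -0.5400, 1.8600)
ω' = (1.0984, 1.2376, -0.7949)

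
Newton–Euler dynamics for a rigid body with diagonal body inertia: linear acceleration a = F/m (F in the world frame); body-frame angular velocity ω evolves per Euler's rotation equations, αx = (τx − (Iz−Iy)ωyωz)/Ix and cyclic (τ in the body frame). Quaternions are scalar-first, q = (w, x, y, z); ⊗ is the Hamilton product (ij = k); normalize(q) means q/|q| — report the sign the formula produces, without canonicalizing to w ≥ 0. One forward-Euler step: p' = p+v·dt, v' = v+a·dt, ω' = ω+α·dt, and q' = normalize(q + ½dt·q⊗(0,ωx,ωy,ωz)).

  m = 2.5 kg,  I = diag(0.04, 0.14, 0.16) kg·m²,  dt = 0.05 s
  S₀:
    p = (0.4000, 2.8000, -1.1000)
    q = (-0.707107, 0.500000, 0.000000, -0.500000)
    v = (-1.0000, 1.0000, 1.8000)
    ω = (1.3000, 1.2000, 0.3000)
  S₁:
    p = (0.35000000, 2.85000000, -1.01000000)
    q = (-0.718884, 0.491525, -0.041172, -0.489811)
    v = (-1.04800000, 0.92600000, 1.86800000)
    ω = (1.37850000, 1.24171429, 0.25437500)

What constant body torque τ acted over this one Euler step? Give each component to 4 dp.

ω₁ − ω₀ = (0.07850000, 0.04171429, -0.04562500)
gyro term ω₀×Iω₀ = (0.0072, -0.0468, 0.1560)
applied torque τ = (0.0700, 0.0700, 0.0100)

τ = (0.0700, 0.0700, 0.0100)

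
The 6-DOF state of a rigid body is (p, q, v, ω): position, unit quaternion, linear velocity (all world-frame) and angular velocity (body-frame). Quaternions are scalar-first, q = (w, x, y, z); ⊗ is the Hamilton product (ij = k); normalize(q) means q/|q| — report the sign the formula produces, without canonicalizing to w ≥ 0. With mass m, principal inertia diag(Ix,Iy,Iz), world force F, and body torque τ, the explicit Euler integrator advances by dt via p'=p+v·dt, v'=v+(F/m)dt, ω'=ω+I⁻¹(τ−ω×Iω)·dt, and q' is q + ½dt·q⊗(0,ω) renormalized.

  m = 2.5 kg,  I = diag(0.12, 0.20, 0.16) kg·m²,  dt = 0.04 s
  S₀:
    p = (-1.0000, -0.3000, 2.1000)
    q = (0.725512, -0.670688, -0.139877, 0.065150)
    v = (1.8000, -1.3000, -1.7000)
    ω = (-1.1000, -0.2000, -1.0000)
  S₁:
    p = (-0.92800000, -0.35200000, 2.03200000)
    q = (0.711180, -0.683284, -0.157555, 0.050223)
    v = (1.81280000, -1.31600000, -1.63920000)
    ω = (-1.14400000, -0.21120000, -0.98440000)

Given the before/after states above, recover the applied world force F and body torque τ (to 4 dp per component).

F = (0.8000, -1.0000, 3.8000)
τ = (-0.1400, -0.1000, 0.0800)

ω₁ − ω₀ = (-0.04400000, -0.01120000, 0.01560000)
τ = I·(Δω/dt) + ω₀×(Iω₀) = (-0.1400, -0.1000, 0.0800)
v₁ − v₀ = (0.01280000, -0.01600000, 0.06080000)
m·(v₁−v₀)/dt = (0.8000, -1.0000, 3.8000)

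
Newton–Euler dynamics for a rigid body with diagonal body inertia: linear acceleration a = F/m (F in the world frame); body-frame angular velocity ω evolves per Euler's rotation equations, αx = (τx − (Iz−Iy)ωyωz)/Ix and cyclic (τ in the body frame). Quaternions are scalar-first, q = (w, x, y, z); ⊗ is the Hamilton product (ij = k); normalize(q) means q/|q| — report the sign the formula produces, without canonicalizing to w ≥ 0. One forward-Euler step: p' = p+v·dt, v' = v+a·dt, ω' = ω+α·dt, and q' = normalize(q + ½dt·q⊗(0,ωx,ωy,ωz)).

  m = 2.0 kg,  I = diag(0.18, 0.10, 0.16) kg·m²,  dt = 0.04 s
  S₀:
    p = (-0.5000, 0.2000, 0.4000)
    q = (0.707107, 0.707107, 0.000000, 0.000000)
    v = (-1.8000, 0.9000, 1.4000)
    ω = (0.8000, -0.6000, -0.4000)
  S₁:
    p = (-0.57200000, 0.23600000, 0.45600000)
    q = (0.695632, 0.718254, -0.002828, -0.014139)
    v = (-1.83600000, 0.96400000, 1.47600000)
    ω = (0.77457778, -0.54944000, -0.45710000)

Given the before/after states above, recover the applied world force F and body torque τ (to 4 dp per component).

F = (-1.8000, 3.2000, 3.8000)
τ = (-0.1000, 0.1200, -0.1900)

rate change Δω = (-0.02542222, 0.05056000, -0.05710000)
ω₀×(Iω₀) = (0.0144, -0.0064, 0.0384)
I·α + gyro = (-0.1000, 0.1200, -0.1900)
v₁ − v₀ = (-0.03600000, 0.06400000, 0.07600000)
applied force F = (-1.8000, 3.2000, 3.8000)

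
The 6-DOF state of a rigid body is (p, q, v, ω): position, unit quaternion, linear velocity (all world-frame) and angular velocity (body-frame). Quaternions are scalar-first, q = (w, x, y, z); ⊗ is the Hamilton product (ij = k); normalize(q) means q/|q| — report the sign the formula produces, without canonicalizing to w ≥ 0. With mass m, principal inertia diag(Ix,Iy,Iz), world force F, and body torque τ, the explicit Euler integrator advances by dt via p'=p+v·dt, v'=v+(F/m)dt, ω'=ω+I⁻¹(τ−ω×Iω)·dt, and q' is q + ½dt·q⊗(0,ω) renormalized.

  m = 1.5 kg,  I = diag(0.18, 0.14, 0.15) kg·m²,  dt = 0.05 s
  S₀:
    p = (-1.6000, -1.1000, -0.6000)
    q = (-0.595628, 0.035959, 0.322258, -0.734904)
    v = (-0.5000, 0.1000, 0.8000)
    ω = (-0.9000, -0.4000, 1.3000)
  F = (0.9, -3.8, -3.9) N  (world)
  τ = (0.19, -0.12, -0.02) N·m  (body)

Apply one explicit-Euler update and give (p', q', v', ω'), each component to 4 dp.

p' = (-1.6250, -1.0950, -0.5600)
q' = (-0.5672, 0.0524, 0.3433, -0.7468)
v' = (-0.4700, -0.0267, 0.6700)
ω' = (-0.8458, -0.4303, 1.2981)

angular accel α = (1.0844, -0.6064, -0.0373)
new body rate ω' = (-0.8458, -0.4303, 1.2981)
2q̇ = q⊗(0,ω) = (1.1166415, 0.6610390, 0.8529181, -0.4986678)
q' = normalize(q + ½dt·q⊗(0,ω)) = (-0.5672, 0.0524, 0.3433, -0.7468)
p' = p + v·dt = (-1.6250, -1.0950, -0.5600)
v + (F/m)dt = (-0.4700, -0.0267, 0.6700)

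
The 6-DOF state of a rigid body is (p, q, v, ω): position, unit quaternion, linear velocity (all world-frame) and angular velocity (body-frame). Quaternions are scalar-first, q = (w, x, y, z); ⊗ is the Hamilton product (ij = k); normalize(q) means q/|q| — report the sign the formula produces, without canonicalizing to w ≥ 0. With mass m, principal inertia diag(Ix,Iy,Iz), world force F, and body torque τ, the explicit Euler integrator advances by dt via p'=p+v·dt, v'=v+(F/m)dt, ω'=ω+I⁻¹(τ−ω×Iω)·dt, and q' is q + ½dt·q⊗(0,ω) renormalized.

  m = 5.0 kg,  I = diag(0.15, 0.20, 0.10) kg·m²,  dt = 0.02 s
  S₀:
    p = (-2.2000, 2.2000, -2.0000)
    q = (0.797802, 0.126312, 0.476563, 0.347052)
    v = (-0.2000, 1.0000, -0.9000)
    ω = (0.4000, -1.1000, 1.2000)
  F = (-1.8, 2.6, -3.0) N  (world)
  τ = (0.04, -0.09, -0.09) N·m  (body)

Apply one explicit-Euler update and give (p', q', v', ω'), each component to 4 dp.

p' = (-2.2040, 2.2200, -2.0180)
q' = (0.7983, 0.1390, 0.4676, 0.3533)
v' = (-0.2072, 1.0104, -0.9120)
ω' = (0.3877, -1.1114, 1.1864)

p' = p + v·dt = (-2.2040, 2.2200, -2.0180)
v' = v + a·dt = (-0.2072, 1.0104, -0.9120)
α = I⁻¹(τ − ω×Iω) = (-0.6133, -0.5700, -0.6800)
new body rate ω' = (0.3877, -1.1114, 1.1864)
q⊗(0,ω) = (0.0572321, 1.2727536, -0.8903358, 0.6277940)
updated quaternion q' = (0.7983, 0.1390, 0.4676, 0.3533)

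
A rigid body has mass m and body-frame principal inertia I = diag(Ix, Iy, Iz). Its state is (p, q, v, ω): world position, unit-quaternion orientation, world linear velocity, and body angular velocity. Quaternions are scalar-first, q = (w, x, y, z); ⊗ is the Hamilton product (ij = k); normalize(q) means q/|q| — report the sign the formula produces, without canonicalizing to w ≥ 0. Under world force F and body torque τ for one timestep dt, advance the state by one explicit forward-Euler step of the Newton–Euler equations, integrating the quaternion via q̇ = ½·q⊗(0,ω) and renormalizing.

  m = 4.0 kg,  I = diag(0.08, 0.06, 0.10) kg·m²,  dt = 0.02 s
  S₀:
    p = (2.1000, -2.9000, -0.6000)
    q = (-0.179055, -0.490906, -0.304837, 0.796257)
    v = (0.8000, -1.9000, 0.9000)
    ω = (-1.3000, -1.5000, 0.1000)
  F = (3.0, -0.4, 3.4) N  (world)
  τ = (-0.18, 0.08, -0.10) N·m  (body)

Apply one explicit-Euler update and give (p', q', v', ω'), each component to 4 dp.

p' = (2.1160, -2.9380, -0.5820)
q' = (-0.1908, -0.4768, -0.3119, 0.7993)
v' = (0.8150, -1.9020, 0.9170)
ω' = (-1.3435, -1.4742, 0.0878)

(τ − ω×Iω)/I = (-2.1750, 1.2900, -0.6100)
ω + α·dt = (-1.3435, -1.4742, 0.0878)
2q̇ = q⊗(0,ω) = (-1.1750590, 1.3966733, -0.7174610, 0.3221654)
updated quaternion q' = (-0.1908, -0.4768, -0.3119, 0.7993)
a = F/m = (0.7500, -0.1000, 0.8500)
new position p' = (2.1160, -2.9380, -0.5820)
v' = v + a·dt = (0.8150, -1.9020, 0.9170)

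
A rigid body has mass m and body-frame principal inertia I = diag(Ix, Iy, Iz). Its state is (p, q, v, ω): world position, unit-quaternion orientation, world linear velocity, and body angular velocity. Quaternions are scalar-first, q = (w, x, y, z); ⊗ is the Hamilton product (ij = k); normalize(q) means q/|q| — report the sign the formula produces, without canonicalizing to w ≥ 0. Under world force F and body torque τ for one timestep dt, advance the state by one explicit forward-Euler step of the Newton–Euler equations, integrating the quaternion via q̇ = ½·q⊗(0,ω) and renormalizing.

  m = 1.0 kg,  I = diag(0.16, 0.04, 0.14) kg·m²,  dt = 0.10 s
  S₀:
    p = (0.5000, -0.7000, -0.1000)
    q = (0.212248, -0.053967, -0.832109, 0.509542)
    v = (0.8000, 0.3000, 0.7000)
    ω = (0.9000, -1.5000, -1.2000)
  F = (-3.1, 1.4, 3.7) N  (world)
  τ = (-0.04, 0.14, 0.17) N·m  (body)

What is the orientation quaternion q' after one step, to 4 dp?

Hamilton product q⊗(0,ω) = (-0.5881428, 1.9538670, 0.0754554, 0.5751510)
q' = normalize(q + ½dt·q⊗(0,ω)) = (0.1818, 0.0435, -0.8237, 0.5353)

q' = (0.1818, 0.0435, -0.8237, 0.5353)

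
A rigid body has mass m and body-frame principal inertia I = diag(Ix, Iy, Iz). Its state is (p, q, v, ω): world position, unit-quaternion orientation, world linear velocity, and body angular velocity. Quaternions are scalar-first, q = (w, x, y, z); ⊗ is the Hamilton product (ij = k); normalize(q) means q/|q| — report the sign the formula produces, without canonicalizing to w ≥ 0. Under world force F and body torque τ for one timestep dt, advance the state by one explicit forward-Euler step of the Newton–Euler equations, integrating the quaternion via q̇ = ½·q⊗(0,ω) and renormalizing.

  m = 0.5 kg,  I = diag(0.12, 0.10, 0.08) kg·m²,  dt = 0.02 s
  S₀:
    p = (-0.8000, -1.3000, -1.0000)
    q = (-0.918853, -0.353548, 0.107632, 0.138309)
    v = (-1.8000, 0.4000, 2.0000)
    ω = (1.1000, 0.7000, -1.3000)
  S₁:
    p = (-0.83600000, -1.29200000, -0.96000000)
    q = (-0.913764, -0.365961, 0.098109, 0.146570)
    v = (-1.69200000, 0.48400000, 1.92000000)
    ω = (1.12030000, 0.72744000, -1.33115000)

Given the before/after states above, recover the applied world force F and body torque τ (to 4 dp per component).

F = (2.7000, 2.1000, -2.0000)
τ = (0.1400, 0.0800, -0.1400)

ω₁ − ω₀ = (0.02030000, 0.02744000, -0.03115000)
ω₀×(Iω₀) = (0.0182, -0.0572, -0.0154)
τ = I·(Δω/dt) + ω₀×(Iω₀) = (0.1400, 0.0800, -0.1400)
v₁ − v₀ = (0.10800000, 0.08400000, -0.08000000)
m·(v₁−v₀)/dt = (2.7000, 2.1000, -2.0000)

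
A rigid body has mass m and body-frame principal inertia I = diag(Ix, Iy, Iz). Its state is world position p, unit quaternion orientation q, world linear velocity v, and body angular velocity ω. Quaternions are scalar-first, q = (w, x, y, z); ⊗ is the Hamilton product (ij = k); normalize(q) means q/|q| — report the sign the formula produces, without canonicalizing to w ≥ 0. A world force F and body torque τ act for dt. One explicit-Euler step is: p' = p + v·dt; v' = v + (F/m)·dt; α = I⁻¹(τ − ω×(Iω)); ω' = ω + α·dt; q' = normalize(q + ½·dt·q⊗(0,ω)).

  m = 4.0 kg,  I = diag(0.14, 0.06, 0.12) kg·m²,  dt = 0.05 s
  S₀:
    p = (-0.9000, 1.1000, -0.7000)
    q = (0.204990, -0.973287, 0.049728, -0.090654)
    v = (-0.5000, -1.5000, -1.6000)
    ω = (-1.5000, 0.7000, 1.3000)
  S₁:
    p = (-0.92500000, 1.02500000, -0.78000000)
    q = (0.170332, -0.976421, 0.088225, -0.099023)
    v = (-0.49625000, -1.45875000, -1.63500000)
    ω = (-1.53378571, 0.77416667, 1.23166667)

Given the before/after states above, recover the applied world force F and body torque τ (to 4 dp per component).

F = (0.3000, 3.3000, -2.8000)
τ = (-0.0400, 0.0500, -0.0800)

rate change Δω = (-0.03378571, 0.07416667, -0.06833333)
ω₀×(Iω₀) = (0.0546, -0.0390, 0.0840)
τ = I·(Δω/dt) + ω₀×(Iω₀) = (-0.0400, 0.0500, -0.0800)
v₁ − v₀ = (0.00375000, 0.04125000, -0.03500000)
m·(v₁−v₀)/dt = (0.3000, 3.3000, -2.8000)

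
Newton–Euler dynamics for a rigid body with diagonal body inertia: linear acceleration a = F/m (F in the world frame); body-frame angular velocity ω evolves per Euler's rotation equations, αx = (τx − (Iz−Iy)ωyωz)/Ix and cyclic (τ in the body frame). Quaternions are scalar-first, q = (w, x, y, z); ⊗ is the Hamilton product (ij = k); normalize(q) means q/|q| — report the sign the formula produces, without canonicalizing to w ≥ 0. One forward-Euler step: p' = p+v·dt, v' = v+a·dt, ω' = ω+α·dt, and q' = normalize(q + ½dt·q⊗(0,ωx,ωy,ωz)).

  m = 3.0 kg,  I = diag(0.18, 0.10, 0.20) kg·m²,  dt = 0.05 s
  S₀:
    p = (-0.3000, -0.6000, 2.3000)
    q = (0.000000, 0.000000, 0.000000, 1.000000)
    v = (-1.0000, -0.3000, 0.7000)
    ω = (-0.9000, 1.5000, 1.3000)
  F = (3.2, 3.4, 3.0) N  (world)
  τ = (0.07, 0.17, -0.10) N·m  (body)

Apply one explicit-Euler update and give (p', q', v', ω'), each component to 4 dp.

p' = (-0.3500, -0.6150, 2.3350)
q' = (-0.0325, -0.0374, -0.0225, 0.9985)
v' = (-0.9467, -0.2433, 0.7500)
ω' = (-0.9347, 1.5733, 1.2480)

p + v·dt = (-0.3500, -0.6150, 2.3350)
v' = v + a·dt = (-0.9467, -0.2433, 0.7500)
ω×(Iω) gyroscopic = (0.1950, 0.0234, 0.1080)
angular accel α = (-0.6944, 1.4660, -1.0400)
new body rate ω' = (-0.9347, 1.5733, 1.2480)
2q̇ = q⊗(0,ω) = (-1.3000000, -1.5000000, -0.9000000, 0.0000000)
q' = normalize(q + ½dt·q⊗(0,ω)) = (-0.0325, -0.0374, -0.0225, 0.9985)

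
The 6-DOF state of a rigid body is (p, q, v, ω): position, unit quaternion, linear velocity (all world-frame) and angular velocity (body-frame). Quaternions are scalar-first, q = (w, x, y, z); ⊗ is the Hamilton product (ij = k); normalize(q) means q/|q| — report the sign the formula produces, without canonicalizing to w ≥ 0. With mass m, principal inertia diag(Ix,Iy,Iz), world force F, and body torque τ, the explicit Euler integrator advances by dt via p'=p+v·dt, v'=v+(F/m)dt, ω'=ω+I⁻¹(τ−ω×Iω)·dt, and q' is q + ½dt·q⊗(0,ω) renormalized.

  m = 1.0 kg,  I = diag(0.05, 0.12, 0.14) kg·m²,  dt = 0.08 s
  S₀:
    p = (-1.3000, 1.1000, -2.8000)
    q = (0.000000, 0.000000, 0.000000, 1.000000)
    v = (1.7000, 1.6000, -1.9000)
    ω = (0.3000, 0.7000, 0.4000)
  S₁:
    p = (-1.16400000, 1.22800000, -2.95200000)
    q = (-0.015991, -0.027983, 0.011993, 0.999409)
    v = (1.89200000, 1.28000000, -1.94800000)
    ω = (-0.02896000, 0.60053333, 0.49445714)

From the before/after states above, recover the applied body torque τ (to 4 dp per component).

Δω = ω₁−ω₀ = (-0.32896000, -0.09946667, 0.09445714)
applied torque τ = (-0.2000, -0.1600, 0.1800)

τ = (-0.2000, -0.1600, 0.1800)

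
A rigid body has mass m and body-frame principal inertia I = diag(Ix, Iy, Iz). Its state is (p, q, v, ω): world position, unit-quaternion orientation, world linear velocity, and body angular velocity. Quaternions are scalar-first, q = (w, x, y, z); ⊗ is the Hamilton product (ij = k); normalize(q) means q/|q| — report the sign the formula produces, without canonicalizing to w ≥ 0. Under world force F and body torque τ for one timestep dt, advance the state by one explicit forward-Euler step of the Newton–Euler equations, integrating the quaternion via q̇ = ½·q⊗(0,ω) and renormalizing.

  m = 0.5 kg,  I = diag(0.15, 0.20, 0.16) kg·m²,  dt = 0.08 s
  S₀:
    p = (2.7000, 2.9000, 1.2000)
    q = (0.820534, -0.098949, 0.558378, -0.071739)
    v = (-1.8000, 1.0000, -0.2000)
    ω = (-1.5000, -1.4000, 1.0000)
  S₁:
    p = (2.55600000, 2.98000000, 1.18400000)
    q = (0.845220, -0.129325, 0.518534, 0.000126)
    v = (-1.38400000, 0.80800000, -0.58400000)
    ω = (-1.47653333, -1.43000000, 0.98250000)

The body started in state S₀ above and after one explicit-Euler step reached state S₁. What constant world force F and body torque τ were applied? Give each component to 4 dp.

F = (2.6000, -1.2000, -2.4000)
τ = (0.1000, -0.0600, 0.0700)

Δω = ω₁−ω₀ = (0.02346667, -0.03000000, -0.01750000)
gyro term ω₀×Iω₀ = (0.0560, 0.0150, 0.1050)
I·α + gyro = (0.1000, -0.0600, 0.0700)
Δv = v₁−v₀ = (0.41600000, -0.19200000, -0.38400000)
m·(v₁−v₀)/dt = (2.6000, -1.2000, -2.4000)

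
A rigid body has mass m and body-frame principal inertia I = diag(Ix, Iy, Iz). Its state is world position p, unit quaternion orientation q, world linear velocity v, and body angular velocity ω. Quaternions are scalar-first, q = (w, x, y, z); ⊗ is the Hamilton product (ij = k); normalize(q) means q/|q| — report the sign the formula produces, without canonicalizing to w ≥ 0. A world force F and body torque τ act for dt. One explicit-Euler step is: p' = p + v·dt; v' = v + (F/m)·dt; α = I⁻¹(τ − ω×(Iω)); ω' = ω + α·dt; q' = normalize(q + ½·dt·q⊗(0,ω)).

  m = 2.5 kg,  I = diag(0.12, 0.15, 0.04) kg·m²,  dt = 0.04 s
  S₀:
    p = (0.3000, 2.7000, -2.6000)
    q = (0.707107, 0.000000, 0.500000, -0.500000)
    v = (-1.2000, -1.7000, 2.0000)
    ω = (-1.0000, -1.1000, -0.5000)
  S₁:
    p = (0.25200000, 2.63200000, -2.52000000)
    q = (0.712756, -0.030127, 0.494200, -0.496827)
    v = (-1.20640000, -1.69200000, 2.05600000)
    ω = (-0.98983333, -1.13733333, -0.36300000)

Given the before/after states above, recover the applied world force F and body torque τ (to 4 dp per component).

F = (-0.4000, 0.5000, 3.5000)
τ = (-0.0300, -0.1000, 0.1700)

Δv = v₁−v₀ = (-0.00640000, 0.00800000, 0.05600000)
F = m·Δv/dt = (-0.4000, 0.5000, 3.5000)
rate change Δω = (0.01016667, -0.03733333, 0.13700000)
gyro term ω₀×Iω₀ = (-0.0605, 0.0400, 0.0330)
τ = I·(Δω/dt) + ω₀×(Iω₀) = (-0.0300, -0.1000, 0.1700)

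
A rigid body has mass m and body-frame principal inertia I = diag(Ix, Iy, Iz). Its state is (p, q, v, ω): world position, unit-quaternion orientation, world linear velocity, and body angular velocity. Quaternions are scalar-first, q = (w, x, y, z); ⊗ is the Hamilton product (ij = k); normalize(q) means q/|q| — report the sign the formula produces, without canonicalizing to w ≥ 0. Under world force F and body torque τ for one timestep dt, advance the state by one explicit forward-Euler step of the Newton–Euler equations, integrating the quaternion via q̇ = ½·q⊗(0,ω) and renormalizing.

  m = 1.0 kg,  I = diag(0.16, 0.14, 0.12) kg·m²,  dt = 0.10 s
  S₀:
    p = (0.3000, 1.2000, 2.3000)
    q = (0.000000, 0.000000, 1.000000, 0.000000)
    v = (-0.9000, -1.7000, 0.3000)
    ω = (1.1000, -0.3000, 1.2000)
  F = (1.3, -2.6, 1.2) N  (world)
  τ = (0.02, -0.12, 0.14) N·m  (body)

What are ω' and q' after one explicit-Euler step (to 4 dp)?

ω' = (1.1080, -0.4234, 1.3112)
q' = (0.0149, 0.0598, 0.9966, -0.0548)

ω×(Iω) gyroscopic = (0.0072, 0.0528, 0.0066)
α = I⁻¹(τ − ω×Iω) = (0.0800, -1.2343, 1.1117)
ω + α·dt = (1.1080, -0.4234, 1.3112)
2q̇ = q⊗(0,ω) = (0.3000000, 1.2000000, 0.0000000, -1.1000000)
q + ½dt·q⊗(0,ω), renormalized = (0.0149, 0.0598, 0.9966, -0.0548)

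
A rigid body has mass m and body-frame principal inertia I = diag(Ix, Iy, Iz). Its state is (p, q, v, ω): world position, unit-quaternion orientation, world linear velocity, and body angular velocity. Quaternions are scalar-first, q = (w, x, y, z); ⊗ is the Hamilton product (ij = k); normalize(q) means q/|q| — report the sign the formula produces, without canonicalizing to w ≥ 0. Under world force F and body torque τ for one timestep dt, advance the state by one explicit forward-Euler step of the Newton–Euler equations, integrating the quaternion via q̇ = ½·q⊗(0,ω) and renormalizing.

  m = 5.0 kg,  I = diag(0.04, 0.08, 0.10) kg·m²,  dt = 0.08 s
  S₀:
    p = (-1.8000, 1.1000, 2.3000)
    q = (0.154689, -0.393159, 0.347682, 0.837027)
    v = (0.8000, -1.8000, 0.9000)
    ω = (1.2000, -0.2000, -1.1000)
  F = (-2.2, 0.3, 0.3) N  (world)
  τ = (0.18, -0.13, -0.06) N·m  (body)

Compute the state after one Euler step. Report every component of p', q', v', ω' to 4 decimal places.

linear accel F/m = (-0.4400, 0.0600, 0.0600)
new position p' = (-1.7360, 0.9560, 2.3720)
v' = v + a·dt = (0.7648, -1.7952, 0.9048)
gyro term ω×Iω = (0.0044, 0.0792, -0.0096)
(τ − ω×Iω)/I = (4.3900, -2.6150, -0.5040)
ω + α·dt = (1.5512, -0.4092, -1.1403)
q⊗(0,ω) = (1.4620569, -0.0294180, 0.5410197, -0.5087445)
q' = normalize(q + ½dt·q⊗(0,ω)) = (0.2127, -0.3935, 0.3685, 0.8149)

p' = (-1.7360, 0.9560, 2.3720)
q' = (0.2127, -0.3935, 0.3685, 0.8149)
v' = (0.7648, -1.7952, 0.9048)
ω' = (1.5512, -0.4092, -1.1403)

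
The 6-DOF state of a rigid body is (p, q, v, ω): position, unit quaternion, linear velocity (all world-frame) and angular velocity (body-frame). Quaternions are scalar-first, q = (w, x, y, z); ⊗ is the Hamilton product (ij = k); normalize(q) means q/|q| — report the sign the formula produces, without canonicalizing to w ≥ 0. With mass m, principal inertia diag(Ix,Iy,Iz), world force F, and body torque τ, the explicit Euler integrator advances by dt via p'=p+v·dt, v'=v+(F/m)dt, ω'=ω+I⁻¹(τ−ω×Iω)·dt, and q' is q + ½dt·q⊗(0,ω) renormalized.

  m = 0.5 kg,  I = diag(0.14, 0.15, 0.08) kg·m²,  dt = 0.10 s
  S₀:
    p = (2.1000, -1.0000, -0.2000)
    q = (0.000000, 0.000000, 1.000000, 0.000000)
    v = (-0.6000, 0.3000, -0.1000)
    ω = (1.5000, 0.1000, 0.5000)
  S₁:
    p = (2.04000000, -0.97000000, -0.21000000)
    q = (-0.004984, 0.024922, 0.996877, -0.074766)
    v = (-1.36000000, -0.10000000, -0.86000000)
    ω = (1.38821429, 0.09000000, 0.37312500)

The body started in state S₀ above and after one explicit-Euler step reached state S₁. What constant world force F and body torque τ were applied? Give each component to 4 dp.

F = (-3.8000, -2.0000, -3.8000)
τ = (-0.1600, 0.0300, -0.1000)

Δv = v₁−v₀ = (-0.76000000, -0.40000000, -0.76000000)
m·(v₁−v₀)/dt = (-3.8000, -2.0000, -3.8000)
ω₁ − ω₀ = (-0.11178571, -0.01000000, -0.12687500)
ω₀×(Iω₀) = (-0.0035, 0.0450, 0.0015)
I·α + gyro = (-0.1600, 0.0300, -0.1000)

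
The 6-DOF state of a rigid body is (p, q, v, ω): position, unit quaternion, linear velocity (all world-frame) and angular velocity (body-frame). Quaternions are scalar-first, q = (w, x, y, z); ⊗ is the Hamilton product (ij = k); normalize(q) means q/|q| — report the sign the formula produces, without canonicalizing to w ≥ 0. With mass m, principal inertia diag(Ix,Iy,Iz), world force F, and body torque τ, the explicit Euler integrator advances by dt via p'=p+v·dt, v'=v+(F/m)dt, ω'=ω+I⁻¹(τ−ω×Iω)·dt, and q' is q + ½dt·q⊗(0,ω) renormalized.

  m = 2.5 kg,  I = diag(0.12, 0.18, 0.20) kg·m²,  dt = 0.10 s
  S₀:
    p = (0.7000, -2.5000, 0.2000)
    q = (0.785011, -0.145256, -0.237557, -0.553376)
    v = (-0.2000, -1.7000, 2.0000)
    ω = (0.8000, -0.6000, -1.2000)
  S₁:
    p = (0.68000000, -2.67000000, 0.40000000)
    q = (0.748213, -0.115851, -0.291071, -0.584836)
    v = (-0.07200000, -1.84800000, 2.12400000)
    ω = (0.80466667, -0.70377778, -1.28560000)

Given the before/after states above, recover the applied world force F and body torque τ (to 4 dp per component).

v₁ − v₀ = (0.12800000, -0.14800000, 0.12400000)
m·(v₁−v₀)/dt = (3.2000, -3.7000, 3.1000)
ω₁ − ω₀ = (0.00466667, -0.10377778, -0.08560000)
gyro term ω₀×Iω₀ = (0.0144, 0.0768, -0.0288)
applied torque τ = (0.0200, -0.1100, -0.2000)

F = (3.2000, -3.7000, 3.1000)
τ = (0.0200, -0.1100, -0.2000)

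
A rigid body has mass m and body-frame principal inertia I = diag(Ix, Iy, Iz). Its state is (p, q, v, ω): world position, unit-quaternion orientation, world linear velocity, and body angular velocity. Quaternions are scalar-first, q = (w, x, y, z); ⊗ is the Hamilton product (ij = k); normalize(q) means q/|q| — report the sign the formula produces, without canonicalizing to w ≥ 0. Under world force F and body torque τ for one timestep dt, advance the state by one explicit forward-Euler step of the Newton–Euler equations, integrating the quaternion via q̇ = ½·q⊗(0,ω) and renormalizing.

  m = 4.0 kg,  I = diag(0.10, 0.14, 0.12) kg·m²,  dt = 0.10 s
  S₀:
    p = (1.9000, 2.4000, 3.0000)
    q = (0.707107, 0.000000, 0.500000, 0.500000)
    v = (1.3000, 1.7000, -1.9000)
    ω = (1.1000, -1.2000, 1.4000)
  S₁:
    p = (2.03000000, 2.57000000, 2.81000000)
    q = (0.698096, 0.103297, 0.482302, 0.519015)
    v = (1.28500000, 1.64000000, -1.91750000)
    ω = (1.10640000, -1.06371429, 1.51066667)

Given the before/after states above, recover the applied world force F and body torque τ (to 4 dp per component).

F = (-0.6000, -2.4000, -0.7000)
τ = (0.0400, 0.1600, 0.0800)

Δv = v₁−v₀ = (-0.01500000, -0.06000000, -0.01750000)
F = m·Δv/dt = (-0.6000, -2.4000, -0.7000)
Δω = ω₁−ω₀ = (0.00640000, 0.13628571, 0.11066667)
ω₀×(Iω₀) = (0.0336, -0.0308, -0.0528)
τ = I·(Δω/dt) + ω₀×(Iω₀) = (0.0400, 0.1600, 0.0800)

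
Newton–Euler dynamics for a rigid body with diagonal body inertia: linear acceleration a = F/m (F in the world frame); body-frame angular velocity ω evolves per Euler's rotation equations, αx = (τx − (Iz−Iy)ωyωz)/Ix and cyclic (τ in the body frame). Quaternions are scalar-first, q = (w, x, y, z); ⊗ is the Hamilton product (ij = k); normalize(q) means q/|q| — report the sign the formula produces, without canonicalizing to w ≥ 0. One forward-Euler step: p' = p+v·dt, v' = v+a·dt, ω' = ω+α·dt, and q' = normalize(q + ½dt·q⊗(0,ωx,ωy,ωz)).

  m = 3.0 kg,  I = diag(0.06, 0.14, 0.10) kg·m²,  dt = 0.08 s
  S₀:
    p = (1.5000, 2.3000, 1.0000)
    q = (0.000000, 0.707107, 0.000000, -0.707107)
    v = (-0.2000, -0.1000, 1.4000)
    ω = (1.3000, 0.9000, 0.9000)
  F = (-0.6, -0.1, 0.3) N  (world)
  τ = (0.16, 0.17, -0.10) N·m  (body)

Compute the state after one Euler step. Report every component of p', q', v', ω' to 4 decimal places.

gyro term ω×Iω = (-0.0324, -0.0468, 0.0936)
(τ − ω×Iω)/I = (3.2067, 1.5486, -1.9360)
new body rate ω' = (1.5565, 1.0239, 0.7451)
2q̇ = q⊗(0,ω) = (-0.2828428, 0.6363963, -1.5556354, 0.6363963)
updated quaternion q' = (-0.0113, 0.7306, -0.0621, -0.6799)
a = F/m = (-0.2000, -0.0333, 0.1000)
new position p' = (1.4840, 2.2920, 1.1120)
v + (F/m)dt = (-0.2160, -0.1027, 1.4080)

p' = (1.4840, 2.2920, 1.1120)
q' = (-0.0113, 0.7306, -0.0621, -0.6799)
v' = (-0.2160, -0.1027, 1.4080)
ω' = (1.5565, 1.0239, 0.7451)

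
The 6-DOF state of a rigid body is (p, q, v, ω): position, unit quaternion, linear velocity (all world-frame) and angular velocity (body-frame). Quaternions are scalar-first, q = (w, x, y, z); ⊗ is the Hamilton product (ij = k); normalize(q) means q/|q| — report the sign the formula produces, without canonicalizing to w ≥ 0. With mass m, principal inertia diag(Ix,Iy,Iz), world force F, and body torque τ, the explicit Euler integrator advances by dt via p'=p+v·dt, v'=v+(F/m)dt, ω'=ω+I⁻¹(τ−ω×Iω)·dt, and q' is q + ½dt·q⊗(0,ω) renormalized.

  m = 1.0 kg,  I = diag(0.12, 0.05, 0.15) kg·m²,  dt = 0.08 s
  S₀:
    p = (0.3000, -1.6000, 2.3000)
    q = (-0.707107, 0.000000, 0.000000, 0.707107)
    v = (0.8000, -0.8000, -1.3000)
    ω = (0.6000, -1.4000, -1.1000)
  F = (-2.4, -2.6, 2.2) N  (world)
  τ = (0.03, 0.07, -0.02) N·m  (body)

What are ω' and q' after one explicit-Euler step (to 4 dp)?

α = I⁻¹(τ − ω×Iω) = (-1.0333, 1.0040, -0.5253)
ω + α·dt = (0.5173, -1.3197, -1.1420)
q⊗(0,ω) = (0.7778177, 0.5656856, 1.4142140, 0.7778177)
q' = normalize(q + ½dt·q⊗(0,ω)) = (-0.6741, 0.0226, 0.0564, 0.7361)

ω' = (0.5173, -1.3197, -1.1420)
q' = (-0.6741, 0.0226, 0.0564, 0.7361)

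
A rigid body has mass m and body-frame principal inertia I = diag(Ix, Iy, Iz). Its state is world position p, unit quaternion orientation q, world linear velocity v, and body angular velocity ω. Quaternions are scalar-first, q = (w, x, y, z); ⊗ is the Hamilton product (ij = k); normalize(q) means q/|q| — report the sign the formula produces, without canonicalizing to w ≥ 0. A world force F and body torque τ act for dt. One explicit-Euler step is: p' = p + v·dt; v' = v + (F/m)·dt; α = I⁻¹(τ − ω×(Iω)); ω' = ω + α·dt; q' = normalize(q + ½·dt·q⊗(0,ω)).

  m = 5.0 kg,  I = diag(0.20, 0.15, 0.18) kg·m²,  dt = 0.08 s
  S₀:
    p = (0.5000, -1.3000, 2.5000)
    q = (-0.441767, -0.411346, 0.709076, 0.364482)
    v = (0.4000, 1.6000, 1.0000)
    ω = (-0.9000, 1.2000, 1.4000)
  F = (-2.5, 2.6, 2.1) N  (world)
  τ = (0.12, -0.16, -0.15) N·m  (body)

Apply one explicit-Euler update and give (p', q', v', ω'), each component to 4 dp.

precession coupling ω×(Iω) = (0.0504, -0.0252, 0.0540)
(τ − ω×Iω)/I = (0.3480, -0.8987, -1.1333)
new body rate ω' = (-0.8722, 1.1281, 1.3093)
2q̇ = q⊗(0,ω) = (-1.7313774, 0.9529183, -0.2822698, -0.4739206)
q' = normalize(q + ½dt·q⊗(0,ω)) = (-0.5093, -0.3720, 0.6954, 0.3444)
a = (-0.5000, 0.5200, 0.4200)
p' = p + v·dt = (0.5320, -1.1720, 2.5800)
v + (F/m)dt = (0.3600, 1.6416, 1.0336)

p' = (0.5320, -1.1720, 2.5800)
q' = (-0.5093, -0.3720, 0.6954, 0.3444)
v' = (0.3600, 1.6416, 1.0336)
ω' = (-0.8722, 1.1281, 1.3093)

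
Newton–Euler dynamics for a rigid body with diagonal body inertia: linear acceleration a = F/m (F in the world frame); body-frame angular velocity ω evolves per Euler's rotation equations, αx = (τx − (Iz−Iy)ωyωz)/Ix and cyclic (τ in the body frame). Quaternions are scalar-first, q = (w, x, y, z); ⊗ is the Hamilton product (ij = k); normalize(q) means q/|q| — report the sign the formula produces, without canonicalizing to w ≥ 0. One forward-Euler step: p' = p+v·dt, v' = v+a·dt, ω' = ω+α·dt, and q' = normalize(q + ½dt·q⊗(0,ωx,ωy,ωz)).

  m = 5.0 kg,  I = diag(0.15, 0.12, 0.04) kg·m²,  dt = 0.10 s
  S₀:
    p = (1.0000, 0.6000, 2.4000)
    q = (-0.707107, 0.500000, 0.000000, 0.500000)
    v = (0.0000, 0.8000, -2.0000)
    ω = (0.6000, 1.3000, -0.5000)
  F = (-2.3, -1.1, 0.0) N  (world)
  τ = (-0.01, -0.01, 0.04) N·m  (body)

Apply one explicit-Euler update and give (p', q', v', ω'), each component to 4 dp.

p' = (1.0000, 0.6800, 2.2000)
q' = (-0.7076, 0.4450, -0.0184, 0.5486)
v' = (-0.0460, 0.7780, -2.0000)
ω' = (0.5587, 1.3192, -0.3415)

gyro term ω×Iω = (0.0520, -0.0330, -0.0234)
(τ − ω×Iω)/I = (-0.4133, 0.1917, 1.5850)
new body rate ω' = (0.5587, 1.3192, -0.3415)
q⊗(0,ω) = (-0.0500000, -1.0742642, -0.3692391, 1.0035535)
q + ½dt·q⊗(0,ω), renormalized = (-0.7076, 0.4450, -0.0184, 0.5486)
a = F/m = (-0.4600, -0.2200, 0.0000)
p' = p + v·dt = (1.0000, 0.6800, 2.2000)
v + (F/m)dt = (-0.0460, 0.7780, -2.0000)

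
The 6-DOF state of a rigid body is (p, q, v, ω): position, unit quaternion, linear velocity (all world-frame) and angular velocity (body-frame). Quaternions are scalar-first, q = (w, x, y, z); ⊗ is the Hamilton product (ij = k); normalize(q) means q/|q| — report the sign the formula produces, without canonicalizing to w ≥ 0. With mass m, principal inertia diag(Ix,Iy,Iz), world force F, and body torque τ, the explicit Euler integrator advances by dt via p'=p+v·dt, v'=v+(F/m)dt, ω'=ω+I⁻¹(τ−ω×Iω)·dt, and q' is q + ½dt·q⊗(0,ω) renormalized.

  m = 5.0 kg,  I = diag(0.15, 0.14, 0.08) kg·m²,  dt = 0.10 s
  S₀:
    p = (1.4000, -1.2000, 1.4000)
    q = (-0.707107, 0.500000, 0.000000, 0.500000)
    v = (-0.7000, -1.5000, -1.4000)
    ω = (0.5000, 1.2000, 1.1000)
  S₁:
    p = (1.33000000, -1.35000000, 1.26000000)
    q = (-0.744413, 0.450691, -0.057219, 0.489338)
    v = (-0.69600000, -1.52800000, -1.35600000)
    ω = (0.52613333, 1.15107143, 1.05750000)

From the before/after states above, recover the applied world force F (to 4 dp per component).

Δv = v₁−v₀ = (0.00400000, -0.02800000, 0.04400000)
applied force F = (0.2000, -1.4000, 2.2000)

F = (0.2000, -1.4000, 2.2000)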